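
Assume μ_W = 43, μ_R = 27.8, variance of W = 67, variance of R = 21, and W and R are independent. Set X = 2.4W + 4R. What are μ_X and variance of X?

μ_X = 2.4·μ_W + 4·μ_R = 2.4·43 + 4·27.8 = 214.4.
variance of X = a²·variance of W + b²·variance of R + 2ab·covariance of W and R with a = 2.4, b = 4.
Independence gives covariance of W and R = 0.
= 2.4²·67 + 4²·21 + 2·2.4·4·0
= 385.92 + 336 + 0 = 721.92.

μ_X = 214.4, variance of X = 721.92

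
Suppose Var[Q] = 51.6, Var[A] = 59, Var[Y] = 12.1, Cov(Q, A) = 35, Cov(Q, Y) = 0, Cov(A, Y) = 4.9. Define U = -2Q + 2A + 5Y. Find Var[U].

Var[U] = 562.9

Var[U] = a²·Var[Q] + b²·Var[A] + c²·Var[Y] + 2ab·Cov(Q, A) + 2ac·Cov(Q, Y) + 2bc·Cov(A, Y), with a = -2, b = 2, c = 5.
= 206.4 + 236 + 302.5 + (-280) + 0 + 98
= 562.9.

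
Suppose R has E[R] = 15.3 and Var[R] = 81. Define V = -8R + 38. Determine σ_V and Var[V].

V = -8R + 38 is linear with a = -8, b = 38.
σ_R = √81 = 9.
σ_V = |a|·σ_R = |-8|·9 = 72.
Var[V] = a²·Var[R] = (-8)²·81 = 5184 (the additive constant 38 does not affect variance).

σ_V = 72, Var[V] = 5184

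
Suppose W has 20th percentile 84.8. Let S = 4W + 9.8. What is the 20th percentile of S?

20th percentile of S = 349

Since a = 4 > 0 the transformation is increasing, so the 20th percentile of S = a·(P_{20} of W) + b = 4·84.8 + 9.8 = 349.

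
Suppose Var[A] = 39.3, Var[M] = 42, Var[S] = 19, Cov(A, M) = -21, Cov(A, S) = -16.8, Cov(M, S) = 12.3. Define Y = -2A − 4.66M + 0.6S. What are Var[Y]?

Var[Y] = a²·Var[A] + b²·Var[M] + c²·Var[S] + 2ab·Cov(A, M) + 2ac·Cov(A, S) + 2bc·Cov(M, S), with a = -2, b = -4.66, c = 0.6.
= 157.2 + 912.0552 + 6.84 + (-391.44) + 40.32 + (-68.7816)
= 656.1936.

Var[Y] = 656.1936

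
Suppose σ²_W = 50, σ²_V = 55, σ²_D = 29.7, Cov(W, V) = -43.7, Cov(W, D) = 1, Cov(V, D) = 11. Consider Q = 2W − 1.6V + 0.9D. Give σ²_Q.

σ²_Q = a²·σ²_W + b²·σ²_V + c²·σ²_D + 2ab·Cov(W, V) + 2ac·Cov(W, D) + 2bc·Cov(V, D), with a = 2, b = -1.6, c = 0.9.
= 200 + 140.8 + 24.057 + 279.68 + 3.6 + (-31.68)
= 616.457.

σ²_Q = 616.457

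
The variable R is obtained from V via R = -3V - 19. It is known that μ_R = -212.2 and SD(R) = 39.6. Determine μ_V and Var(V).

From R = -3V - 19: μ_R = a·μ_V + b, so μ_V = (μ_R − b)/a = (-212.2 − (-19))/(-3) = 64.4.
Var(R) = 39.6² = 1568.16.
Var(R) = a²·Var(V), so Var(V) = 1568.16/(-3)² = 174.24.

μ_V = 64.4, Var(V) = 174.24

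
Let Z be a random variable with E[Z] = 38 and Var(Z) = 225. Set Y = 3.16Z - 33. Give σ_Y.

Y = 3.16Z - 33 is linear with a = 3.16, b = -33.
σ_Z = √225 = 15.
σ_Y = |a|·σ_Z = |3.16|·15 = 47.4.

σ_Y = 47.4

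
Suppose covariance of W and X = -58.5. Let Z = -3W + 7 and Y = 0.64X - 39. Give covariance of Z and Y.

covariance of Z and Y = 112.32

covariance of Z and Y = a·c·covariance of W and X = (-3)·0.64·(-58.5) = 112.32. Additive constants drop out.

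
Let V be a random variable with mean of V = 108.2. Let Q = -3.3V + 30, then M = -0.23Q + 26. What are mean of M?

mean of M = 101.2238

mean of Q = (-3.3)·108.2 + 30 = -327.06.
mean of M = (-0.23)·(-327.06) + 26 = 101.2238.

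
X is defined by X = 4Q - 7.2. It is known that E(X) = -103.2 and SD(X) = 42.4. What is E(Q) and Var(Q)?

E(Q) = -24, Var(Q) = 112.36

From X = 4Q - 7.2: E(X) = a·E(Q) + b, so E(Q) = (E(X) − b)/a = (-103.2 − (-7.2))/4 = -24.
Var(X) = 42.4² = 1797.76.
Var(X) = a²·Var(Q), so Var(Q) = 1797.76/4² = 112.36.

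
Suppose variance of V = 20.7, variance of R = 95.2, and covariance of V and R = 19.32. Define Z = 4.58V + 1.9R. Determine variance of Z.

variance of Z = a²·variance of V + b²·variance of R + 2ab·covariance of V and R with a = 4.58, b = 1.9.
= 4.58²·20.7 + 1.9²·95.2 + 2·4.58·1.9·19.32
= 434.21148 + 343.672 + 336.24528 = 1114.12876.

variance of Z = 1114.12876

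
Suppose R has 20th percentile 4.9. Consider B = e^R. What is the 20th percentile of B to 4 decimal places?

e^R is increasing, so P_{20}(B) = g(P_{20}(R)) ≈ 134.2898.

20th percentile of B = 134.2898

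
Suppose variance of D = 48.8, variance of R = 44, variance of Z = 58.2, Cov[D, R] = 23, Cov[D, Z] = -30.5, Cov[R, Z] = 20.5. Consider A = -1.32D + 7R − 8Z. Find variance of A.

variance of A = a²·variance of D + b²·variance of R + c²·variance of Z + 2ab·Cov[D, R] + 2ac·Cov[D, Z] + 2bc·Cov[R, Z], with a = -1.32, b = 7, c = -8.
= 85.02912 + 2156 + 3724.8 + (-425.04) + (-644.16) + (-2296)
= 2600.62912.

variance of A = 2600.62912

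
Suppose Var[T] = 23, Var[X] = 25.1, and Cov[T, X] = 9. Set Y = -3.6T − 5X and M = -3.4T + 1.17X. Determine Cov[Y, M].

By bilinearity, Cov[Y, M] = ac·Var[T] + bd·Var[X] + (ad+bc)·Cov[T, X], with a=-3.6, b=-5, c=-3.4, d=1.17.
ac·Var[T] = (-3.6)·(-3.4)·23 = 281.52
bd·Var[X] = (-5)·1.17·25.1 = -146.835
(ad+bc)·Cov[T, X] = (12.788)·9 = 115.092
Cov[Y, M] = 281.52 + (-146.835) + 115.092 = 249.777.

Cov[Y, M] = 249.777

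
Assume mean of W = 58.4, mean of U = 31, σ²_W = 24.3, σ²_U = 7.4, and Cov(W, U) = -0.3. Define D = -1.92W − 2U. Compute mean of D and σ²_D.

mean of D = (-1.92)·mean of W + (-2)·mean of U = (-1.92)·58.4 + (-2)·31 = -174.128.
σ²_D = a²·σ²_W + b²·σ²_U + 2ab·Cov(W, U) with a = -1.92, b = -2.
= (-1.92)²·24.3 + (-2)²·7.4 + 2·(-1.92)·(-2)·(-0.3)
= 89.57952 + 29.6 + (-2.304) = 116.87552.

mean of D = -174.128, σ²_D = 116.87552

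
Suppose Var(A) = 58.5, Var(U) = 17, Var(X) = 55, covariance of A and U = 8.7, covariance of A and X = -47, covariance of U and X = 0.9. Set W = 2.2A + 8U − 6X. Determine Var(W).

Var(W) = a²·Var(A) + b²·Var(U) + c²·Var(X) + 2ab·covariance of A and U + 2ac·covariance of A and X + 2bc·covariance of U and X, with a = 2.2, b = 8, c = -6.
= 283.14 + 1088 + 1980 + 306.24 + 1240.8 + (-86.4)
= 4811.78.

Var(W) = 4811.78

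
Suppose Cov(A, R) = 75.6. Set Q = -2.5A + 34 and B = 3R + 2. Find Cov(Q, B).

Cov(Q, B) = a·c·Cov(A, R) = (-2.5)·3·75.6 = -567. Additive constants drop out.

Cov(Q, B) = -567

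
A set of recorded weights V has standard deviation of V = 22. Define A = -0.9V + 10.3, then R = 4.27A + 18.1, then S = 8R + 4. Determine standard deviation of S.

standard deviation of A = |-0.9|·22 = 19.8.
standard deviation of R = |4.27|·19.8 = 84.546.
standard deviation of S = |8|·84.546 = 676.368.

standard deviation of S = 676.368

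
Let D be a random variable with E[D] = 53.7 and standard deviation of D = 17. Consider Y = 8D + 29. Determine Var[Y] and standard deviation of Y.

Var[Y] = 18496, standard deviation of Y = 136

Y = 8D + 29 is linear with a = 8, b = 29.
Var[D] = 17² = 289.
Var[Y] = a²·Var[D] = 8²·289 = 18496 (the additive constant 29 does not affect variance).
standard deviation of Y = |a|·standard deviation of D = |8|·17 = 136.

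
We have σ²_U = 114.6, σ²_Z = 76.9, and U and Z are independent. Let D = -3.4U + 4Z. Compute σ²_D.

σ²_D = 2555.176

σ²_D = a²·σ²_U + b²·σ²_Z + 2ab·Cov(U, Z) with a = -3.4, b = 4.
Independence gives Cov(U, Z) = 0.
= (-3.4)²·114.6 + 4²·76.9 + 2·(-3.4)·4·0
= 1324.776 + 1230.4 + 0 = 2555.176.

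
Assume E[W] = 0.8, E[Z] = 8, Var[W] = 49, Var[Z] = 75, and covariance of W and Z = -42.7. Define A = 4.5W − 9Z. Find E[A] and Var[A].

E[A] = -68.4, Var[A] = 10525.95

E[A] = 4.5·E[W] + (-9)·E[Z] = 4.5·0.8 + (-9)·8 = -68.4.
Var[A] = a²·Var[W] + b²·Var[Z] + 2ab·covariance of W and Z with a = 4.5, b = -9.
= 4.5²·49 + (-9)²·75 + 2·4.5·(-9)·(-42.7)
= 992.25 + 6075 + 3458.7 = 10525.95.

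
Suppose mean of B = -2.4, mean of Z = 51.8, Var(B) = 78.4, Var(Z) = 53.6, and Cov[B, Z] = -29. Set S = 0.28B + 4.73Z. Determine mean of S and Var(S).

mean of S = 244.342, Var(S) = 1128.5188

mean of S = 0.28·mean of B + 4.73·mean of Z = 0.28·(-2.4) + 4.73·51.8 = 244.342.
Var(S) = a²·Var(B) + b²·Var(Z) + 2ab·Cov[B, Z] with a = 0.28, b = 4.73.
= 0.28²·78.4 + 4.73²·53.6 + 2·0.28·4.73·(-29)
= 6.14656 + 1199.18744 + (-76.8152) = 1128.5188.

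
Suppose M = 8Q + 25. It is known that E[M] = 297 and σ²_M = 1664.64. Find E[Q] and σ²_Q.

E[Q] = 34, σ²_Q = 26.01

From M = 8Q + 25: E[M] = a·E[Q] + b, so E[Q] = (E[M] − b)/a = (297 − 25)/8 = 34.
σ²_M = a²·σ²_Q, so σ²_Q = 1664.64/8² = 26.01.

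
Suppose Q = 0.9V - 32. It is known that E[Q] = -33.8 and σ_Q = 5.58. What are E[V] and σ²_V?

From Q = 0.9V - 32: E[Q] = a·E[V] + b, so E[V] = (E[Q] − b)/a = (-33.8 − (-32))/0.9 = -2.
σ²_Q = 5.58² = 31.1364.
σ²_Q = a²·σ²_V, so σ²_V = 31.1364/0.9² = 38.44.

E[V] = -2, σ²_V = 38.44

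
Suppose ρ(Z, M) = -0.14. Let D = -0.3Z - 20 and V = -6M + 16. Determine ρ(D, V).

Linear rescalings preserve correlation up to sign; here the slopes -0.3 and -6 have the same sign, so ρ(D, V) = ρ(Z, M) = -0.14.

ρ(D, V) = -0.14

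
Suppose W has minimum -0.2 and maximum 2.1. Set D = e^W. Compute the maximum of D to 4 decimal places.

max(D) = 8.1662

e^W is increasing on this domain, so max(D) comes from max(W) = 2.1: max(D) = exp(2.1) ≈ 8.1662.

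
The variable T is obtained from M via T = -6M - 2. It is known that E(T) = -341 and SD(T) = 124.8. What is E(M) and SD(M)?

E(M) = 56.5, SD(M) = 20.8

From T = -6M - 2: E(T) = a·E(M) + b, so E(M) = (E(T) − b)/a = (-341 − (-2))/(-6) = 56.5.
SD(T) = |a|·SD(M), so SD(M) = 124.8/|-6| = 20.8.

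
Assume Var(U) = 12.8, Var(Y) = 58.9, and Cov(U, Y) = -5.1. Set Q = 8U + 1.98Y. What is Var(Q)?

Var(Q) = a²·Var(U) + b²·Var(Y) + 2ab·Cov(U, Y) with a = 8, b = 1.98.
= 8²·12.8 + 1.98²·58.9 + 2·8·1.98·(-5.1)
= 819.2 + 230.91156 + (-161.568) = 888.54356.

Var(Q) = 888.54356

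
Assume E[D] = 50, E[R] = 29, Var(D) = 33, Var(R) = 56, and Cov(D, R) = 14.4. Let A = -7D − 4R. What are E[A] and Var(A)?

E[A] = (-7)·E[D] + (-4)·E[R] = (-7)·50 + (-4)·29 = -466.
Var(A) = a²·Var(D) + b²·Var(R) + 2ab·Cov(D, R) with a = -7, b = -4.
= (-7)²·33 + (-4)²·56 + 2·(-7)·(-4)·14.4
= 1617 + 896 + 806.4 = 3319.4.

E[A] = -466, Var(A) = 3319.4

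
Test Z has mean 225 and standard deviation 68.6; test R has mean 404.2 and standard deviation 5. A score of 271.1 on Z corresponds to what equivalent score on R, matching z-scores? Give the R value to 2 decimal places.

R = 407.56

z = (271.1 − 225)/68.6 ≈ 0.672.
R = 404.2 + z·5 = 404.2 + (271.1 − 225)·5/68.6 ≈ 407.56.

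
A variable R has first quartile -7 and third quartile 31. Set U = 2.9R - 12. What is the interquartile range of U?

IQR of R = Q3 − Q1 = 31 − (-7) = 38.
Under U = aR + b, IQR(U) = |a|·IQR(R) = |2.9|·38 = 110.2 (shifts cancel; spread scales by |a|).

IQR(U) = 110.2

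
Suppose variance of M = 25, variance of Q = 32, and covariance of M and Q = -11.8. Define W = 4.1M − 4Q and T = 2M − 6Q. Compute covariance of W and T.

covariance of W and T = 1357.68

By bilinearity, covariance of W and T = ac·variance of M + bd·variance of Q + (ad+bc)·covariance of M and Q, with a=4.1, b=-4, c=2, d=-6.
ac·variance of M = 4.1·2·25 = 205
bd·variance of Q = (-4)·(-6)·32 = 768
(ad+bc)·covariance of M and Q = (-32.6)·(-11.8) = 384.68
covariance of W and T = 205 + 768 + 384.68 = 1357.68.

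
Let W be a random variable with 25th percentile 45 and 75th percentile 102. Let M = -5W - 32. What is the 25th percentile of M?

25th percentile of M = -542

Since a = -5 < 0 the transformation is decreasing, reversing order: the 25th percentile of M corresponds to the 75th percentile of W.
So P_{25}(M) = a·P_{75}(W) + b = (-5)·102 + (-32) = -542.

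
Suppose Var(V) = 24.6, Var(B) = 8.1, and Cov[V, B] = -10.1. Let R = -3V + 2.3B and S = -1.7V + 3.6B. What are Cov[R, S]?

By bilinearity, Cov[R, S] = ac·Var(V) + bd·Var(B) + (ad+bc)·Cov[V, B], with a=-3, b=2.3, c=-1.7, d=3.6.
ac·Var(V) = (-3)·(-1.7)·24.6 = 125.46
bd·Var(B) = 2.3·3.6·8.1 = 67.068
(ad+bc)·Cov[V, B] = (-14.71)·(-10.1) = 148.571
Cov[R, S] = 125.46 + 67.068 + 148.571 = 341.099.

Cov[R, S] = 341.099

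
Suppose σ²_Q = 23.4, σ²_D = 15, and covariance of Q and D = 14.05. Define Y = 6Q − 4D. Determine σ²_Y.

σ²_Y = a²·σ²_Q + b²·σ²_D + 2ab·covariance of Q and D with a = 6, b = -4.
= 6²·23.4 + (-4)²·15 + 2·6·(-4)·14.05
= 842.4 + 240 + (-674.4) = 408.

σ²_Y = 408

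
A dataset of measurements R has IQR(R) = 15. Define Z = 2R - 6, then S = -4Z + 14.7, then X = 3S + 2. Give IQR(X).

IQR(X) = 360

IQR(Z) = |2|·15 = 30.
IQR(S) = |-4|·30 = 120.
IQR(X) = |3|·120 = 360.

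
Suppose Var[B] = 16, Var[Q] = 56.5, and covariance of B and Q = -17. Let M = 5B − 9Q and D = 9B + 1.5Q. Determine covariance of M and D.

By bilinearity, covariance of M and D = ac·Var[B] + bd·Var[Q] + (ad+bc)·covariance of B and Q, with a=5, b=-9, c=9, d=1.5.
ac·Var[B] = 5·9·16 = 720
bd·Var[Q] = (-9)·1.5·56.5 = -762.75
(ad+bc)·covariance of B and Q = (-73.5)·(-17) = 1249.5
covariance of M and D = 720 + (-762.75) + 1249.5 = 1206.75.

covariance of M and D = 1206.75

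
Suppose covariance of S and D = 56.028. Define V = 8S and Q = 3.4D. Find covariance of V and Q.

covariance of V and Q = 1523.9616

covariance of V and Q = a·c·covariance of S and D = 8·3.4·56.028 = 1523.9616. Additive constants drop out.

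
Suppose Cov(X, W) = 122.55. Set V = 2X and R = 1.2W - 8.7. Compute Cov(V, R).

Cov(V, R) = a·c·Cov(X, W) = 2·1.2·122.55 = 294.12. Additive constants drop out.

Cov(V, R) = 294.12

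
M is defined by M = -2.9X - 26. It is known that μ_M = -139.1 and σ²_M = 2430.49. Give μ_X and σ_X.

μ_X = 39, σ_X = 17

From M = -2.9X - 26: μ_M = a·μ_X + b, so μ_X = (μ_M − b)/a = (-139.1 − (-26))/(-2.9) = 39.
σ_M = √2430.49 = 49.3.
σ_M = |a|·σ_X, so σ_X = 49.3/|-2.9| = 17.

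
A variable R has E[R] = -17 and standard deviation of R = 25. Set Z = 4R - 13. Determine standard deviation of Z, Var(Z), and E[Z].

standard deviation of Z = 100, Var(Z) = 10000, E[Z] = -81

Z = 4R - 13 is linear with a = 4, b = -13.
standard deviation of Z = |a|·standard deviation of R = |4|·25 = 100.
Var(R) = 25² = 625.
Var(Z) = a²·Var(R) = 4²·625 = 10000 (the additive constant -13 does not affect variance).
E[Z] = a·E[R] + b = 4·(-17) + (-13) = -81.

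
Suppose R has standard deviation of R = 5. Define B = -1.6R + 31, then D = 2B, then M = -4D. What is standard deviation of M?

standard deviation of B = |-1.6|·5 = 8.
standard deviation of D = |2|·8 = 16.
standard deviation of M = |-4|·16 = 64.

standard deviation of M = 64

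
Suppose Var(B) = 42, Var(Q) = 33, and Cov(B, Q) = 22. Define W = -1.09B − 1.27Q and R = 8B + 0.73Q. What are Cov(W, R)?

By bilinearity, Cov(W, R) = ac·Var(B) + bd·Var(Q) + (ad+bc)·Cov(B, Q), with a=-1.09, b=-1.27, c=8, d=0.73.
ac·Var(B) = (-1.09)·8·42 = -366.24
bd·Var(Q) = (-1.27)·0.73·33 = -30.5943
(ad+bc)·Cov(B, Q) = (-10.9557)·22 = -241.0254
Cov(W, R) = -366.24 + (-30.5943) + (-241.0254) = -637.8597.

Cov(W, R) = -637.8597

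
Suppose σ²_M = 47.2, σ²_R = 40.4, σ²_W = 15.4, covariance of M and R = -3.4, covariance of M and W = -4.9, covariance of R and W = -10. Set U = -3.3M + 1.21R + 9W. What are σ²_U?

σ²_U = 1920.97004

σ²_U = a²·σ²_M + b²·σ²_R + c²·σ²_W + 2ab·covariance of M and R + 2ac·covariance of M and W + 2bc·covariance of R and W, with a = -3.3, b = 1.21, c = 9.
= 514.008 + 59.14964 + 1247.4 + 27.1524 + 291.06 + (-217.8)
= 1920.97004.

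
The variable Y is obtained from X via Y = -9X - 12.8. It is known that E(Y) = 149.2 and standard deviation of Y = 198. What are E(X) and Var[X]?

From Y = -9X - 12.8: E(Y) = a·E(X) + b, so E(X) = (E(Y) − b)/a = (149.2 − (-12.8))/(-9) = -18.
Var[Y] = 198² = 39204.
Var[Y] = a²·Var[X], so Var[X] = 39204/(-9)² = 484.

E(X) = -18, Var[X] = 484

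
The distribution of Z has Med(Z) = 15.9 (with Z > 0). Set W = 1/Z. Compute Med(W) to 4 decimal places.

Med(W) = 0.0629

1/Z is monotone on this domain, so Med(W) = 1/(15.9) ≈ 0.0629.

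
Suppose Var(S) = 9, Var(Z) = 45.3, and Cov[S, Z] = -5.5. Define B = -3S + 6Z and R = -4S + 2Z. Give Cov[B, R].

Cov[B, R] = 816.6

By bilinearity, Cov[B, R] = ac·Var(S) + bd·Var(Z) + (ad+bc)·Cov[S, Z], with a=-3, b=6, c=-4, d=2.
ac·Var(S) = (-3)·(-4)·9 = 108
bd·Var(Z) = 6·2·45.3 = 543.6
(ad+bc)·Cov[S, Z] = (-30)·(-5.5) = 165
Cov[B, R] = 108 + 543.6 + 165 = 816.6.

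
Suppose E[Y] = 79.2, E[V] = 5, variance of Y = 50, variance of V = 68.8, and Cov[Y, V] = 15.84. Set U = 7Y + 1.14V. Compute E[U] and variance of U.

E[U] = 7·E[Y] + 1.14·E[V] = 7·79.2 + 1.14·5 = 560.1.
variance of U = a²·variance of Y + b²·variance of V + 2ab·Cov[Y, V] with a = 7, b = 1.14.
= 7²·50 + 1.14²·68.8 + 2·7·1.14·15.84
= 2450 + 89.41248 + 252.8064 = 2792.21888.

E[U] = 560.1, variance of U = 2792.21888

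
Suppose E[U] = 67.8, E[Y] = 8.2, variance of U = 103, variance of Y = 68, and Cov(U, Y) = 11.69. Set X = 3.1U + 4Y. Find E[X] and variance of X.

E[X] = 3.1·E[U] + 4·E[Y] = 3.1·67.8 + 4·8.2 = 242.98.
variance of X = a²·variance of U + b²·variance of Y + 2ab·Cov(U, Y) with a = 3.1, b = 4.
= 3.1²·103 + 4²·68 + 2·3.1·4·11.69
= 989.83 + 1088 + 289.912 = 2367.742.

E[X] = 242.98, variance of X = 2367.742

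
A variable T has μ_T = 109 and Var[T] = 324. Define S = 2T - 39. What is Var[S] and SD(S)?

Var[S] = 1296, SD(S) = 36

S = 2T - 39 is linear with a = 2, b = -39.
Var[S] = a²·Var[T] = 2²·324 = 1296 (the additive constant -39 does not affect variance).
SD(T) = √324 = 18.
SD(S) = |a|·SD(T) = |2|·18 = 36.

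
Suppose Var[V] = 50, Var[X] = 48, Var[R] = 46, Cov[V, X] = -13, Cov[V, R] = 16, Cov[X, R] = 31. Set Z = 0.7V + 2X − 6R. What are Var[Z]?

Var[Z] = 957.7

Var[Z] = a²·Var[V] + b²·Var[X] + c²·Var[R] + 2ab·Cov[V, X] + 2ac·Cov[V, R] + 2bc·Cov[X, R], with a = 0.7, b = 2, c = -6.
= 24.5 + 192 + 1656 + (-36.4) + (-134.4) + (-744)
= 957.7.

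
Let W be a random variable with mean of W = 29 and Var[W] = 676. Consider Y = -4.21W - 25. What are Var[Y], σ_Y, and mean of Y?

Var[Y] = 11981.4916, σ_Y = 109.46, mean of Y = -147.09

Y = -4.21W - 25 is linear with a = -4.21, b = -25.
Var[Y] = a²·Var[W] = (-4.21)²·676 = 11981.4916 (the additive constant -25 does not affect variance).
σ_W = √676 = 26.
σ_Y = |a|·σ_W = |-4.21|·26 = 109.46.
mean of Y = a·mean of W + b = (-4.21)·29 + (-25) = -147.09.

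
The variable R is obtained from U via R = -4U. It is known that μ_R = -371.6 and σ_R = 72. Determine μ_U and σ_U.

μ_U = 92.9, σ_U = 18

From R = -4U: μ_R = a·μ_U + b, so μ_U = (μ_R − b)/a = (-371.6 − 0)/(-4) = 92.9.
σ_R = |a|·σ_U, so σ_U = 72/|-4| = 18.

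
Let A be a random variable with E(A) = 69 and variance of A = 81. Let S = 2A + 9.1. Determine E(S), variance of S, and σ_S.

S = 2A + 9.1 is linear with a = 2, b = 9.1.
E(S) = a·E(A) + b = 2·69 + 9.1 = 147.1.
variance of S = a²·variance of A = 2²·81 = 324 (the additive constant 9.1 does not affect variance).
σ_A = √81 = 9.
σ_S = |a|·σ_A = |2|·9 = 18.

E(S) = 147.1, variance of S = 324, σ_S = 18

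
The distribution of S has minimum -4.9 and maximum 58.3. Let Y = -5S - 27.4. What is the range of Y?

Range(Y) = 316

Range of S = 58.3 − (-4.9) = 63.2.
Range(Y) = |a|·Range(S) = |-5|·63.2 = 316.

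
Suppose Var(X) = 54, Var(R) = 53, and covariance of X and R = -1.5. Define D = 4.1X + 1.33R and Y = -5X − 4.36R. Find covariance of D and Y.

By bilinearity, covariance of D and Y = ac·Var(X) + bd·Var(R) + (ad+bc)·covariance of X and R, with a=4.1, b=1.33, c=-5, d=-4.36.
ac·Var(X) = 4.1·(-5)·54 = -1107
bd·Var(R) = 1.33·(-4.36)·53 = -307.3364
(ad+bc)·covariance of X and R = (-24.526)·(-1.5) = 36.789
covariance of D and Y = -1107 + (-307.3364) + 36.789 = -1377.5474.

covariance of D and Y = -1377.5474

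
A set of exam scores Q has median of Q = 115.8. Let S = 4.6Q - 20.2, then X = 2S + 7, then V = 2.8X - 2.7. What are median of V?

median of S = 4.6·115.8 + (-20.2) = 512.48.
median of X = 2·512.48 + 7 = 1031.96.
median of V = 2.8·1031.96 + (-2.7) = 2886.788.

median of V = 2886.788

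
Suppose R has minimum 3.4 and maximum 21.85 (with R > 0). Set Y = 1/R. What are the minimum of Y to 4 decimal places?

min(Y) = 0.0458

1/R is decreasing on this domain, so min(Y) comes from max(R) = 21.85: min(Y) = 1/(21.85) ≈ 0.0458.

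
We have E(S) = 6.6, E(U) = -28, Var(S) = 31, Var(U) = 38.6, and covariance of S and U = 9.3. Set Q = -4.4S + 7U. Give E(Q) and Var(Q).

E(Q) = -225.04, Var(Q) = 1918.68

E(Q) = (-4.4)·E(S) + 7·E(U) = (-4.4)·6.6 + 7·(-28) = -225.04.
Var(Q) = a²·Var(S) + b²·Var(U) + 2ab·covariance of S and U with a = -4.4, b = 7.
= (-4.4)²·31 + 7²·38.6 + 2·(-4.4)·7·9.3
= 600.16 + 1891.4 + (-572.88) = 1918.68.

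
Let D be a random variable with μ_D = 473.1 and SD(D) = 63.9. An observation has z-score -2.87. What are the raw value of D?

D = μ_D + z·SD(D) = 473.1 + (-2.87)·63.9 = 289.707.

D = 289.707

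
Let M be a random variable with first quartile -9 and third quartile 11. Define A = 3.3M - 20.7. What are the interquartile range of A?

IQR of M = Q3 − Q1 = 11 − (-9) = 20.
Under A = aM + b, IQR(A) = |a|·IQR(M) = |3.3|·20 = 66 (shifts cancel; spread scales by |a|).

IQR(A) = 66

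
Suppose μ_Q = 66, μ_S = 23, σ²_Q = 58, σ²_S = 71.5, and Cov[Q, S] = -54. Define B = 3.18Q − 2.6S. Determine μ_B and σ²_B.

μ_B = 150.08, σ²_B = 1962.8032

μ_B = 3.18·μ_Q + (-2.6)·μ_S = 3.18·66 + (-2.6)·23 = 150.08.
σ²_B = a²·σ²_Q + b²·σ²_S + 2ab·Cov[Q, S] with a = 3.18, b = -2.6.
= 3.18²·58 + (-2.6)²·71.5 + 2·3.18·(-2.6)·(-54)
= 586.5192 + 483.34 + 892.944 = 1962.8032.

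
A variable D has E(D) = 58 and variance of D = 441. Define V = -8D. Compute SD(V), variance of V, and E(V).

V = -8D is linear with a = -8, b = 0.
SD(D) = √441 = 21.
SD(V) = |a|·SD(D) = |-8|·21 = 168.
variance of V = a²·variance of D = (-8)²·441 = 28224.
E(V) = a·E(D) + b = (-8)·58 = -464.

SD(V) = 168, variance of V = 28224, E(V) = -464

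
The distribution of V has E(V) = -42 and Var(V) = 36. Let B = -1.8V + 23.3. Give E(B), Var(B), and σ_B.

B = -1.8V + 23.3 is linear with a = -1.8, b = 23.3.
E(B) = a·E(V) + b = (-1.8)·(-42) + 23.3 = 98.9.
Var(B) = a²·Var(V) = (-1.8)²·36 = 116.64 (the additive constant 23.3 does not affect variance).
σ_V = √36 = 6.
σ_B = |a|·σ_V = |-1.8|·6 = 10.8.

E(B) = 98.9, Var(B) = 116.64, σ_B = 10.8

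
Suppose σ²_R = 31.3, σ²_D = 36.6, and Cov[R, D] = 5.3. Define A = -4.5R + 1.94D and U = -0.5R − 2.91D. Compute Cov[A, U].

By bilinearity, Cov[A, U] = ac·σ²_R + bd·σ²_D + (ad+bc)·Cov[R, D], with a=-4.5, b=1.94, c=-0.5, d=-2.91.
ac·σ²_R = (-4.5)·(-0.5)·31.3 = 70.425
bd·σ²_D = 1.94·(-2.91)·36.6 = -206.62164
(ad+bc)·Cov[R, D] = (12.125)·5.3 = 64.2625
Cov[A, U] = 70.425 + (-206.62164) + 64.2625 = -71.93414.

Cov[A, U] = -71.93414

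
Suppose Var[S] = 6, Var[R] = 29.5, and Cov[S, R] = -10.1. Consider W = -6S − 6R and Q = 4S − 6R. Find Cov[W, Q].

By bilinearity, Cov[W, Q] = ac·Var[S] + bd·Var[R] + (ad+bc)·Cov[S, R], with a=-6, b=-6, c=4, d=-6.
ac·Var[S] = (-6)·4·6 = -144
bd·Var[R] = (-6)·(-6)·29.5 = 1062
(ad+bc)·Cov[S, R] = (12)·(-10.1) = -121.2
Cov[W, Q] = -144 + 1062 + (-121.2) = 796.8.

Cov[W, Q] = 796.8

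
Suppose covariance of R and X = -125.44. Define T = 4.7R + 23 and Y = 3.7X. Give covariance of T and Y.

covariance of T and Y = a·c·covariance of R and X = 4.7·3.7·(-125.44) = -2181.4016. Additive constants drop out.

covariance of T and Y = -2181.4016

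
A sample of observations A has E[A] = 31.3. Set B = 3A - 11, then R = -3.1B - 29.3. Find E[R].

E[B] = 3·31.3 + (-11) = 82.9.
E[R] = (-3.1)·82.9 + (-29.3) = -286.29.

E[R] = -286.29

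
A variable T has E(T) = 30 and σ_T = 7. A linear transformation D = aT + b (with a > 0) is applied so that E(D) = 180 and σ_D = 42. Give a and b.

σ_D = a·σ_T (a > 0), so a = 42/7 = 6.
E(D) = a·E(T) + b, so b = 180 − 6·30 = 0.

a = 6, b = 0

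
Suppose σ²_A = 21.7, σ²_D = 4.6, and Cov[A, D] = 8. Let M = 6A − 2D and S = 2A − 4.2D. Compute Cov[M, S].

By bilinearity, Cov[M, S] = ac·σ²_A + bd·σ²_D + (ad+bc)·Cov[A, D], with a=6, b=-2, c=2, d=-4.2.
ac·σ²_A = 6·2·21.7 = 260.4
bd·σ²_D = (-2)·(-4.2)·4.6 = 38.64
(ad+bc)·Cov[A, D] = (-29.2)·8 = -233.6
Cov[M, S] = 260.4 + 38.64 + (-233.6) = 65.44.

Cov[M, S] = 65.44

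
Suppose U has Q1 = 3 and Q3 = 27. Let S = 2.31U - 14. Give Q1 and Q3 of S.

Q1(S) = -7.07, Q3(S) = 48.37

a = 2.31 > 0: Q1(S) = a·Q1(U)+b = -7.07, Q3(S) = a·Q3(U)+b = 48.37.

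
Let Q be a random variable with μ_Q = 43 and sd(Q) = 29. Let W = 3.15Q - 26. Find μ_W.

μ_W = 109.45

W = 3.15Q - 26 is linear with a = 3.15, b = -26.
μ_W = a·μ_Q + b = 3.15·43 + (-26) = 109.45.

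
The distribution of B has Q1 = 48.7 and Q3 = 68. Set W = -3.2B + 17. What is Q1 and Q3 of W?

a = -3.2 < 0 reverses order: Q1(W) comes from Q3(B), Q3(W) from Q1(B).
Q1(W) = (-3.2)·68 + 17 = -200.6; Q3(W) = (-3.2)·48.7 + 17 = -138.84.

Q1(W) = -200.6, Q3(W) = -138.84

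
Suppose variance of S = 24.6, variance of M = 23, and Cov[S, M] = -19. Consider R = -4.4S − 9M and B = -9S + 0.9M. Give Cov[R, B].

By bilinearity, Cov[R, B] = ac·variance of S + bd·variance of M + (ad+bc)·Cov[S, M], with a=-4.4, b=-9, c=-9, d=0.9.
ac·variance of S = (-4.4)·(-9)·24.6 = 974.16
bd·variance of M = (-9)·0.9·23 = -186.3
(ad+bc)·Cov[S, M] = (77.04)·(-19) = -1463.76
Cov[R, B] = 974.16 + (-186.3) + (-1463.76) = -675.9.

Cov[R, B] = -675.9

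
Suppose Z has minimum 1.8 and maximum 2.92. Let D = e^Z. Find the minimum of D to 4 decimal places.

e^Z is increasing on this domain, so min(D) comes from min(Z) = 1.8: min(D) = exp(1.8) ≈ 6.0496.

min(D) = 6.0496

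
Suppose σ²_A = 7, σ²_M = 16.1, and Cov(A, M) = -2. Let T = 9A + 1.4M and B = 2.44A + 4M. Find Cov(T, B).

By bilinearity, Cov(T, B) = ac·σ²_A + bd·σ²_M + (ad+bc)·Cov(A, M), with a=9, b=1.4, c=2.44, d=4.
ac·σ²_A = 9·2.44·7 = 153.72
bd·σ²_M = 1.4·4·16.1 = 90.16
(ad+bc)·Cov(A, M) = (39.416)·(-2) = -78.832
Cov(T, B) = 153.72 + 90.16 + (-78.832) = 165.048.

Cov(T, B) = 165.048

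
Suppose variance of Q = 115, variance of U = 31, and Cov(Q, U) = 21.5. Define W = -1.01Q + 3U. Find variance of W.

variance of W = 266.0215

variance of W = a²·variance of Q + b²·variance of U + 2ab·Cov(Q, U) with a = -1.01, b = 3.
= (-1.01)²·115 + 3²·31 + 2·(-1.01)·3·21.5
= 117.3115 + 279 + (-130.29) = 266.0215.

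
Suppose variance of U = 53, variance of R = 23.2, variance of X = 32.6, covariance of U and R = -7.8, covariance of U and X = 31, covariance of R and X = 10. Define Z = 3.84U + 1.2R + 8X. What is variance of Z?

variance of Z = 4926.08

variance of Z = a²·variance of U + b²·variance of R + c²·variance of X + 2ab·covariance of U and R + 2ac·covariance of U and X + 2bc·covariance of R and X, with a = 3.84, b = 1.2, c = 8.
= 781.5168 + 33.408 + 2086.4 + (-71.8848) + 1904.64 + 192
= 4926.08.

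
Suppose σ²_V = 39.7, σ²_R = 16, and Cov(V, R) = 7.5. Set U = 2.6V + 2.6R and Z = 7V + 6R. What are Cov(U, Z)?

Cov(U, Z) = 1225.64

By bilinearity, Cov(U, Z) = ac·σ²_V + bd·σ²_R + (ad+bc)·Cov(V, R), with a=2.6, b=2.6, c=7, d=6.
ac·σ²_V = 2.6·7·39.7 = 722.54
bd·σ²_R = 2.6·6·16 = 249.6
(ad+bc)·Cov(V, R) = (33.8)·7.5 = 253.5
Cov(U, Z) = 722.54 + 249.6 + 253.5 = 1225.64.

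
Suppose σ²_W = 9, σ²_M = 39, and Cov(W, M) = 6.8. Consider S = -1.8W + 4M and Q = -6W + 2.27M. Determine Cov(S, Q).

By bilinearity, Cov(S, Q) = ac·σ²_W + bd·σ²_M + (ad+bc)·Cov(W, M), with a=-1.8, b=4, c=-6, d=2.27.
ac·σ²_W = (-1.8)·(-6)·9 = 97.2
bd·σ²_M = 4·2.27·39 = 354.12
(ad+bc)·Cov(W, M) = (-28.086)·6.8 = -190.9848
Cov(S, Q) = 97.2 + 354.12 + (-190.9848) = 260.3352.

Cov(S, Q) = 260.3352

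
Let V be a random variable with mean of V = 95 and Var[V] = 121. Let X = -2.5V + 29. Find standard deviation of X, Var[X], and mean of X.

standard deviation of X = 27.5, Var[X] = 756.25, mean of X = -208.5

X = -2.5V + 29 is linear with a = -2.5, b = 29.
standard deviation of V = √121 = 11.
standard deviation of X = |a|·standard deviation of V = |-2.5|·11 = 27.5.
Var[X] = a²·Var[V] = (-2.5)²·121 = 756.25 (the additive constant 29 does not affect variance).
mean of X = a·mean of V + b = (-2.5)·95 + 29 = -208.5.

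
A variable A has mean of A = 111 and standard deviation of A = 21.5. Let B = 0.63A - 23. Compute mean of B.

B = 0.63A - 23 is linear with a = 0.63, b = -23.
mean of B = a·mean of A + b = 0.63·111 + (-23) = 46.93.

mean of B = 46.93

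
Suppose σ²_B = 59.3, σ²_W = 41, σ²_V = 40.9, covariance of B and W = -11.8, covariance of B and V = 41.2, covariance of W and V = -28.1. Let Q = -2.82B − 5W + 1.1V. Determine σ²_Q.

σ²_Q = 1266.80152

σ²_Q = a²·σ²_B + b²·σ²_W + c²·σ²_V + 2ab·covariance of B and W + 2ac·covariance of B and V + 2bc·covariance of W and V, with a = -2.82, b = -5, c = 1.1.
= 471.57732 + 1025 + 49.489 + (-332.76) + (-255.6048) + 309.1
= 1266.80152.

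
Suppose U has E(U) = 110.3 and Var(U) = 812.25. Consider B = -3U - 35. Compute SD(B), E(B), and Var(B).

SD(B) = 85.5, E(B) = -365.9, Var(B) = 7310.25

B = -3U - 35 is linear with a = -3, b = -35.
SD(U) = √812.25 = 28.5.
SD(B) = |a|·SD(U) = |-3|·28.5 = 85.5.
E(B) = a·E(U) + b = (-3)·110.3 + (-35) = -365.9.
Var(B) = a²·Var(U) = (-3)²·812.25 = 7310.25 (the additive constant -35 does not affect variance).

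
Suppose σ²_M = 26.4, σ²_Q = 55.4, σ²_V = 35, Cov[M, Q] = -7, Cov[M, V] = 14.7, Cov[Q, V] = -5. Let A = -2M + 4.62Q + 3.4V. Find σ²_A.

σ²_A = a²·σ²_M + b²·σ²_Q + c²·σ²_V + 2ab·Cov[M, Q] + 2ac·Cov[M, V] + 2bc·Cov[Q, V], with a = -2, b = 4.62, c = 3.4.
= 105.6 + 1182.47976 + 404.6 + 129.36 + (-199.92) + (-157.08)
= 1465.03976.

σ²_A = 1465.03976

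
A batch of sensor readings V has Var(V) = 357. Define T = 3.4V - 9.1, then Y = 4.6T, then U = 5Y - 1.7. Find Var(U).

Var(U) = 2183140.68

Var(T) = 3.4²·357 = 4126.92.
Var(Y) = 4.6²·4126.92 = 87325.6272.
Var(U) = 5²·87325.6272 = 2183140.68.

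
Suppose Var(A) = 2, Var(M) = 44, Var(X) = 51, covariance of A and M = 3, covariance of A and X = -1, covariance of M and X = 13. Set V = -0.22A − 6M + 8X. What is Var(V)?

Var(V) = 3611.5368

Var(V) = a²·Var(A) + b²·Var(M) + c²·Var(X) + 2ab·covariance of A and M + 2ac·covariance of A and X + 2bc·covariance of M and X, with a = -0.22, b = -6, c = 8.
= 0.0968 + 1584 + 3264 + 7.92 + 3.52 + (-1248)
= 3611.5368.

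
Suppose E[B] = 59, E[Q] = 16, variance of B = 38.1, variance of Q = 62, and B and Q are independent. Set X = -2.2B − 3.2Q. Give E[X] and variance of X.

E[X] = (-2.2)·E[B] + (-3.2)·E[Q] = (-2.2)·59 + (-3.2)·16 = -181.
variance of X = a²·variance of B + b²·variance of Q + 2ab·Cov(B, Q) with a = -2.2, b = -3.2.
Independence gives Cov(B, Q) = 0.
= (-2.2)²·38.1 + (-3.2)²·62 + 2·(-2.2)·(-3.2)·0
= 184.404 + 634.88 + 0 = 819.284.

E[X] = -181, variance of X = 819.284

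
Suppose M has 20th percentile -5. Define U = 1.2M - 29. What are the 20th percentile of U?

20th percentile of U = -35

Since a = 1.2 > 0 the transformation is increasing, so the 20th percentile of U = a·(P_{20} of M) + b = 1.2·(-5) + (-29) = -35.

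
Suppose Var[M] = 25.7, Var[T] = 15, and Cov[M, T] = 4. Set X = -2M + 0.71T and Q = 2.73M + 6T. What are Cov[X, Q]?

By bilinearity, Cov[X, Q] = ac·Var[M] + bd·Var[T] + (ad+bc)·Cov[M, T], with a=-2, b=0.71, c=2.73, d=6.
ac·Var[M] = (-2)·2.73·25.7 = -140.322
bd·Var[T] = 0.71·6·15 = 63.9
(ad+bc)·Cov[M, T] = (-10.0617)·4 = -40.2468
Cov[X, Q] = -140.322 + 63.9 + (-40.2468) = -116.6688.

Cov[X, Q] = -116.6688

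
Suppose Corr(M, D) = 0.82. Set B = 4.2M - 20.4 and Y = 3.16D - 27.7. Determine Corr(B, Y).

Corr(B, Y) = 0.82

Linear rescalings preserve correlation up to sign; here the slopes 4.2 and 3.16 have the same sign, so Corr(B, Y) = Corr(M, D) = 0.82.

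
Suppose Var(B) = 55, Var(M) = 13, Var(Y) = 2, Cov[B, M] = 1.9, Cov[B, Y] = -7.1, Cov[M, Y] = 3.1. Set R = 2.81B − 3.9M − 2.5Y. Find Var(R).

Var(R) = 763.0763

Var(R) = a²·Var(B) + b²·Var(M) + c²·Var(Y) + 2ab·Cov[B, M] + 2ac·Cov[B, Y] + 2bc·Cov[M, Y], with a = 2.81, b = -3.9, c = -2.5.
= 434.2855 + 197.73 + 12.5 + (-41.6442) + 99.755 + 60.45
= 763.0763.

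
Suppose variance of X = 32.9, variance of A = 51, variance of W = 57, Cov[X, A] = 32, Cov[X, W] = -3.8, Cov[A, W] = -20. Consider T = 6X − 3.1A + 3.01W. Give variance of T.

variance of T = 1236.5197

variance of T = a²·variance of X + b²·variance of A + c²·variance of W + 2ab·Cov[X, A] + 2ac·Cov[X, W] + 2bc·Cov[A, W], with a = 6, b = -3.1, c = 3.01.
= 1184.4 + 490.11 + 516.4257 + (-1190.4) + (-137.256) + 373.24
= 1236.5197.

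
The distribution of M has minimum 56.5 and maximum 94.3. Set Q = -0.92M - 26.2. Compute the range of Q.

Range of M = 94.3 − 56.5 = 37.8.
Range(Q) = |a|·Range(M) = |-0.92|·37.8 = 34.776.

Range(Q) = 34.776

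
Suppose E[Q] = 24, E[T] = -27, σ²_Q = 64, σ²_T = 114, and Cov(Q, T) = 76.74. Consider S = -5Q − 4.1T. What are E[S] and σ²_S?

E[S] = -9.3, σ²_S = 6662.68

E[S] = (-5)·E[Q] + (-4.1)·E[T] = (-5)·24 + (-4.1)·(-27) = -9.3.
σ²_S = a²·σ²_Q + b²·σ²_T + 2ab·Cov(Q, T) with a = -5, b = -4.1.
= (-5)²·64 + (-4.1)²·114 + 2·(-5)·(-4.1)·76.74
= 1600 + 1916.34 + 3146.34 = 6662.68.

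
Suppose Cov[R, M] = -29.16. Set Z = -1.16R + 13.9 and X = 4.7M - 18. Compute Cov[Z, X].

Cov[Z, X] = a·c·Cov[R, M] = (-1.16)·4.7·(-29.16) = 158.98032. Additive constants drop out.

Cov[Z, X] = 158.98032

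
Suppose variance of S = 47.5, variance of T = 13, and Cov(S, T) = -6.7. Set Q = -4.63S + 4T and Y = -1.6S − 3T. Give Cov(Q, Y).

By bilinearity, Cov(Q, Y) = ac·variance of S + bd·variance of T + (ad+bc)·Cov(S, T), with a=-4.63, b=4, c=-1.6, d=-3.
ac·variance of S = (-4.63)·(-1.6)·47.5 = 351.88
bd·variance of T = 4·(-3)·13 = -156
(ad+bc)·Cov(S, T) = (7.49)·(-6.7) = -50.183
Cov(Q, Y) = 351.88 + (-156) + (-50.183) = 145.697.

Cov(Q, Y) = 145.697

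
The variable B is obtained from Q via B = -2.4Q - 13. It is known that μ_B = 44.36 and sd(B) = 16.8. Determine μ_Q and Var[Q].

From B = -2.4Q - 13: μ_B = a·μ_Q + b, so μ_Q = (μ_B − b)/a = (44.36 − (-13))/(-2.4) = -23.9.
Var[B] = 16.8² = 282.24.
Var[B] = a²·Var[Q], so Var[Q] = 282.24/(-2.4)² = 49.

μ_Q = -23.9, Var[Q] = 49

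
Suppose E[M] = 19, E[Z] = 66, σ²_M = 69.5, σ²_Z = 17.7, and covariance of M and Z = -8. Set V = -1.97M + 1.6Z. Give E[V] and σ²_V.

E[V] = 68.17, σ²_V = 365.46655

E[V] = (-1.97)·E[M] + 1.6·E[Z] = (-1.97)·19 + 1.6·66 = 68.17.
σ²_V = a²·σ²_M + b²·σ²_Z + 2ab·covariance of M and Z with a = -1.97, b = 1.6.
= (-1.97)²·69.5 + 1.6²·17.7 + 2·(-1.97)·1.6·(-8)
= 269.72255 + 45.312 + 50.432 = 365.46655.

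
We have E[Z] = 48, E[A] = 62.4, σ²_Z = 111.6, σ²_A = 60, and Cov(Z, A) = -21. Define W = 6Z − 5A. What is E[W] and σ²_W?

E[W] = 6·E[Z] + (-5)·E[A] = 6·48 + (-5)·62.4 = -24.
σ²_W = a²·σ²_Z + b²·σ²_A + 2ab·Cov(Z, A) with a = 6, b = -5.
= 6²·111.6 + (-5)²·60 + 2·6·(-5)·(-21)
= 4017.6 + 1500 + 1260 = 6777.6.

E[W] = -24, σ²_W = 6777.6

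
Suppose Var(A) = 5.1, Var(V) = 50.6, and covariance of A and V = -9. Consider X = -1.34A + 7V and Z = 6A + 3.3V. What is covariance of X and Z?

By bilinearity, covariance of X and Z = ac·Var(A) + bd·Var(V) + (ad+bc)·covariance of A and V, with a=-1.34, b=7, c=6, d=3.3.
ac·Var(A) = (-1.34)·6·5.1 = -41.004
bd·Var(V) = 7·3.3·50.6 = 1168.86
(ad+bc)·covariance of A and V = (37.578)·(-9) = -338.202
covariance of X and Z = -41.004 + 1168.86 + (-338.202) = 789.654.

covariance of X and Z = 789.654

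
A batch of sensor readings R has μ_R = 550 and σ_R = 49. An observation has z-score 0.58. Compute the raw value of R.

R = μ_R + z·σ_R = 550 + 0.58·49 = 578.42.

R = 578.42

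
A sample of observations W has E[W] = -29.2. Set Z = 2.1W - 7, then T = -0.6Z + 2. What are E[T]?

E[T] = 42.992

E[Z] = 2.1·(-29.2) + (-7) = -68.32.
E[T] = (-0.6)·(-68.32) + 2 = 42.992.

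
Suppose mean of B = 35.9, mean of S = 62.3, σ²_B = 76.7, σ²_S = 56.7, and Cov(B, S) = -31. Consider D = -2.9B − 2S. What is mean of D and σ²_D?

mean of D = -228.71, σ²_D = 512.247

mean of D = (-2.9)·mean of B + (-2)·mean of S = (-2.9)·35.9 + (-2)·62.3 = -228.71.
σ²_D = a²·σ²_B + b²·σ²_S + 2ab·Cov(B, S) with a = -2.9, b = -2.
= (-2.9)²·76.7 + (-2)²·56.7 + 2·(-2.9)·(-2)·(-31)
= 645.047 + 226.8 + (-359.6) = 512.247.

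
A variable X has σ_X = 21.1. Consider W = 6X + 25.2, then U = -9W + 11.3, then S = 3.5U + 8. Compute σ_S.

σ_S = 3987.9

σ_W = |6|·21.1 = 126.6.
σ_U = |-9|·126.6 = 1139.4.
σ_S = |3.5|·1139.4 = 3987.9.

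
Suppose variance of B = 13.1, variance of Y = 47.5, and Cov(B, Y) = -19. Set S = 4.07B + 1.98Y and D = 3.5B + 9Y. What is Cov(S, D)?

Cov(S, D) = 205.4195

By bilinearity, Cov(S, D) = ac·variance of B + bd·variance of Y + (ad+bc)·Cov(B, Y), with a=4.07, b=1.98, c=3.5, d=9.
ac·variance of B = 4.07·3.5·13.1 = 186.6095
bd·variance of Y = 1.98·9·47.5 = 846.45
(ad+bc)·Cov(B, Y) = (43.56)·(-19) = -827.64
Cov(S, D) = 186.6095 + 846.45 + (-827.64) = 205.4195.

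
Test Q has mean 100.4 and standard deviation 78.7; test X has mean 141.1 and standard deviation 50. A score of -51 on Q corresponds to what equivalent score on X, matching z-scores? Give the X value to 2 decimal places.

X = 44.91

z = (-51 − 100.4)/78.7 ≈ -1.9238.
X = 141.1 + z·50 = 141.1 + (-51 − 100.4)·50/78.7 ≈ 44.91.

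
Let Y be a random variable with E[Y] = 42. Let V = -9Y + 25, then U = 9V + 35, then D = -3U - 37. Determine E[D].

E[D] = 9389

E[V] = (-9)·42 + 25 = -353.
E[U] = 9·(-353) + 35 = -3142.
E[D] = (-3)·(-3142) + (-37) = 9389.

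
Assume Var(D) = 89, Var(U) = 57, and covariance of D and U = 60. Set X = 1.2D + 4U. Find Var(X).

Var(X) = 1616.16

Var(X) = a²·Var(D) + b²·Var(U) + 2ab·covariance of D and U with a = 1.2, b = 4.
= 1.2²·89 + 4²·57 + 2·1.2·4·60
= 128.16 + 912 + 576 = 1616.16.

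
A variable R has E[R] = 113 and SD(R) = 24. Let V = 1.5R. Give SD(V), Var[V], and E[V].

SD(V) = 36, Var[V] = 1296, E[V] = 169.5

V = 1.5R is linear with a = 1.5, b = 0.
SD(V) = |a|·SD(R) = |1.5|·24 = 36.
Var[R] = 24² = 576.
Var[V] = a²·Var[R] = 1.5²·576 = 1296.
E[V] = a·E[R] + b = 1.5·113 = 169.5.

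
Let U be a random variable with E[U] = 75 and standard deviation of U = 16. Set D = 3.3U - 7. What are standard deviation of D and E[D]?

standard deviation of D = 52.8, E[D] = 240.5

D = 3.3U - 7 is linear with a = 3.3, b = -7.
standard deviation of D = |a|·standard deviation of U = |3.3|·16 = 52.8.
E[D] = a·E[U] + b = 3.3·75 + (-7) = 240.5.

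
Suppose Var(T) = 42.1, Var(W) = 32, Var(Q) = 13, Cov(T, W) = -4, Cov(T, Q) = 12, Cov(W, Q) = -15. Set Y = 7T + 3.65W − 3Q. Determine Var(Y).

Var(Y) = a²·Var(T) + b²·Var(W) + c²·Var(Q) + 2ab·Cov(T, W) + 2ac·Cov(T, Q) + 2bc·Cov(W, Q), with a = 7, b = 3.65, c = -3.
= 2062.9 + 426.32 + 117 + (-204.4) + (-504) + 328.5
= 2226.32.

Var(Y) = 2226.32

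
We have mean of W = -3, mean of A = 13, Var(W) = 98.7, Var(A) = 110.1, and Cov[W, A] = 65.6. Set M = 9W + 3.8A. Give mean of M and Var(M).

mean of M = 9·mean of W + 3.8·mean of A = 9·(-3) + 3.8·13 = 22.4.
Var(M) = a²·Var(W) + b²·Var(A) + 2ab·Cov[W, A] with a = 9, b = 3.8.
= 9²·98.7 + 3.8²·110.1 + 2·9·3.8·65.6
= 7994.7 + 1589.844 + 4487.04 = 14071.584.

mean of M = 22.4, Var(M) = 14071.584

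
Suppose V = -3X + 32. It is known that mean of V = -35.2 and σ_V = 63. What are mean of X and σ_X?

mean of X = 22.4, σ_X = 21

From V = -3X + 32: mean of V = a·mean of X + b, so mean of X = (mean of V − b)/a = (-35.2 − 32)/(-3) = 22.4.
σ_V = |a|·σ_X, so σ_X = 63/|-3| = 21.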